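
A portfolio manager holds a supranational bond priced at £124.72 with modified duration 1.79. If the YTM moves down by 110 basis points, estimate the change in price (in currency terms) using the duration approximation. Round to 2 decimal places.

+£2.46

Duration approximation: ΔP/P ≈ -D_mod · Δy = -1.79 × (-0.011) = +0.019690.
ΔP ≈ 124.72 × (+0.019690) = +2.4557368.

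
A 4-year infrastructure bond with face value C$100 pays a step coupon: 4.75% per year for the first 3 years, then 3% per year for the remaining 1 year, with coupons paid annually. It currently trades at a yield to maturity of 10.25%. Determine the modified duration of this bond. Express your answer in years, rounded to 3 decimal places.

Periodic yield y = 0.1025. First find Macaulay duration:
  t   CF        PV=CF/(1+0.1025)^t    t·PV
  1         4.75         4.3084         4.3084
  2         4.75         3.9078         7.8157
  3         4.75         3.5445        10.6336
  4       103.00        69.7145       278.8578
  Σ                     81.4752       301.6155
P = 81.4752; Macaulay duration = 301.6155 / 81.4752 = 3.70193 years.
Modified duration = D_Mac / (1 + y) = 3.70193 / 1.1025 = 3.35776 years.

3.358 years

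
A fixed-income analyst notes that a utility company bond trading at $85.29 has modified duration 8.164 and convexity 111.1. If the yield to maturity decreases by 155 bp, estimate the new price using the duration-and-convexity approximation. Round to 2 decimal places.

$97.22

Duration effect: -D_mod·Δy = -8.164 × (-0.0155) = +0.126542
Convexity effect: ½·C·(Δy)² = 0.5 × 111.1 × (-0.0155)² = +0.0133458875
ΔP/P ≈ +0.126542 + 0.0133458875 = +0.1398878875
New price ≈ 85.29 × (1 + 0.1398878875) = 97.221037924875.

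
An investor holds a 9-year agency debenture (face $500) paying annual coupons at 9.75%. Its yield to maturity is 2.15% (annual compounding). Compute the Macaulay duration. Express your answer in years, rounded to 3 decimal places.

Periodic yield y = 0.0215. Discount each cash flow and weight by its year:
  t   CF        PV=CF/(1+0.0215)^t    t·PV
  1        48.75        47.7239        47.7239
  2        48.75        46.7195        93.4389
  3        48.75        45.7361       137.2084
  4        48.75        44.7735       179.0940
  5        48.75        43.8311       219.1557
  6        48.75        42.9086       257.4516
  7        48.75        42.0055       294.0384
  8        48.75        41.1214       328.9710
  9       548.75       453.1367     4,078.2299
  Σ                    807.9563     5,635.3120
Price P = Σ PV = 807.9563.
Macaulay duration = Σ(t·PV) / P = 5,635.3120 / 807.9563 = 6.97477 years.

6.975 years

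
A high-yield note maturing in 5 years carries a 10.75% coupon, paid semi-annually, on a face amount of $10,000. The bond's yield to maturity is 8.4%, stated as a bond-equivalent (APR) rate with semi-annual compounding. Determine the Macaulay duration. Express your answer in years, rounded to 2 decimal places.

4.05 years

Periodic yield y = 0.042. Discount each cash flow and weight by its period:
  t   CF        PV=CF/(1+0.042)^t    t·PV
  1       537.50       515.8349       515.8349
  2       537.50       495.0431       990.0862
  3       537.50       475.0894     1,425.2681
  4       537.50       455.9399     1,823.7596
  5       537.50       437.5623     2,187.8114
  6       537.50       419.9254     2,519.5525
  7       537.50       402.9994     2,820.9960
  8       537.50       386.7557     3,094.0456
  9       537.50       371.1667     3,340.5002
  10   10,537.50     6,983.2952    69,832.9515
  Σ                 10,943.6120    88,550.8060
Price P = Σ PV = 10,943.6120.
Macaulay duration = Σ(t·PV) / P = 88,550.8060 / 10,943.6120 = 8.09155 half-year periods.
In years: 8.09155 / 2 = 4.04578 years.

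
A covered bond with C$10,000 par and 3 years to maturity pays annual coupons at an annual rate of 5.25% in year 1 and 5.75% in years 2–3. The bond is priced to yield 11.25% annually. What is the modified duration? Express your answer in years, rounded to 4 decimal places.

2.5497 years

Periodic yield y = 0.1125. First find Macaulay duration:
  t   CF        PV=CF/(1+0.1125)^t    t·PV
  1       525.00       471.9101       471.9101
  2       575.00       464.5878       929.1756
  3    10,575.00     7,680.3377    23,041.0132
  Σ                  8,616.8356    24,442.0989
P = 8,616.8356; Macaulay duration = 24,442.0989 / 8,616.8356 = 2.83655 years.
Modified duration = D_Mac / (1 + y) = 2.83655 / 1.1125 = 2.54971 years.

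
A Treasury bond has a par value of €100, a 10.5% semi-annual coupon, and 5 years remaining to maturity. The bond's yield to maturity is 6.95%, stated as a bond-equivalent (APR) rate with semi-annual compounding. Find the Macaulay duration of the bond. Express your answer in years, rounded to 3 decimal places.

4.089 years

Periodic yield y = 0.03475. Discount each cash flow and weight by its period:
  t   CF        PV=CF/(1+0.03475)^t    t·PV
  1         5.25         5.0737         5.0737
  2         5.25         4.9033         9.8066
  3         5.25         4.7386        14.2159
  4         5.25         4.5795        18.3180
  5         5.25         4.4257        22.1285
  6         5.25         4.2771        25.6624
  7         5.25         4.1334        28.9341
  8         5.25         3.9946        31.9570
  9         5.25         3.8605        34.7442
  10      105.25        74.7942       747.9417
  Σ                    114.7806       938.7821
Price P = Σ PV = 114.7806.
Macaulay duration = Σ(t·PV) / P = 938.7821 / 114.7806 = 8.17893 half-year periods.
In years: 8.17893 / 2 = 4.08946 years.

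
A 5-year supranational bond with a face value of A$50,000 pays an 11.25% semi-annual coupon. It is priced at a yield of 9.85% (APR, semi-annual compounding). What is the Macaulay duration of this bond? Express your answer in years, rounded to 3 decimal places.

3.988 years

Periodic yield y = 0.04925. Discount each cash flow and weight by its period:
  t   CF        PV=CF/(1+0.04925)^t    t·PV
  1     2,812.50     2,680.4861     2,680.4861
  2     2,812.50     2,554.6686     5,109.3373
  3     2,812.50     2,434.7569     7,304.2706
  4     2,812.50     2,320.4735     9,281.8941
  5     2,812.50     2,211.5545    11,057.7724
  6     2,812.50     2,107.7479    12,646.4874
  7     2,812.50     2,008.8138    14,061.6967
  8     2,812.50     1,914.5235    15,316.1882
  9     2,812.50     1,824.6591    16,421.9316
  10   52,812.50    32,654.7939   326,547.9393
  Σ                 52,712.4778   420,428.0036
Price P = Σ PV = 52,712.4778.
Macaulay duration = Σ(t·PV) / P = 420,428.0036 / 52,712.4778 = 7.97587 half-year periods.
In years: 7.97587 / 2 = 3.98794 years.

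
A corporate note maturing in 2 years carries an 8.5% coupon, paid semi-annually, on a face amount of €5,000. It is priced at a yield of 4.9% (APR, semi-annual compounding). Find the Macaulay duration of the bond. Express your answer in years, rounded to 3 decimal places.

1.885 years

Periodic yield y = 0.0245. Discount each cash flow and weight by its period:
  t   CF        PV=CF/(1+0.0245)^t    t·PV
  1       212.50       207.4183       207.4183
  2       212.50       202.4580       404.9161
  3       212.50       197.6164       592.8493
  4     5,212.50     4,731.4932    18,925.9727
  Σ                  5,338.9859    20,131.1563
Price P = Σ PV = 5,338.9859.
Macaulay duration = Σ(t·PV) / P = 20,131.1563 / 5,338.9859 = 3.77060 half-year periods.
In years: 3.77060 / 2 = 1.88530 years.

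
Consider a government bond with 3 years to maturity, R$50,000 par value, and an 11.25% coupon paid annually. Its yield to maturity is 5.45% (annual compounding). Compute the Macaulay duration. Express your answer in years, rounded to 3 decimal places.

2.728 years

Periodic yield y = 0.0545. Discount each cash flow and weight by its year:
  t   CF        PV=CF/(1+0.0545)^t    t·PV
  1     5,625.00     5,334.2817     5,334.2817
  2     5,625.00     5,058.5886    10,117.1771
  3    55,625.00    47,438.4261   142,315.2783
  Σ                 57,831.2963   157,766.7371
Price P = Σ PV = 57,831.2963.
Macaulay duration = Σ(t·PV) / P = 157,766.7371 / 57,831.2963 = 2.72805 years.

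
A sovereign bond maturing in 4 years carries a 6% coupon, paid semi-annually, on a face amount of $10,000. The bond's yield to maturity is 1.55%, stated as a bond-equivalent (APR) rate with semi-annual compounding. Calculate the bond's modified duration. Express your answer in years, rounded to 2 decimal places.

Periodic yield y = 0.00775. First find Macaulay duration:
  t   CF        PV=CF/(1+0.00775)^t    t·PV
  1       300.00       297.6929       297.6929
  2       300.00       295.4035       590.8070
  3       300.00       293.1317       879.3952
  4       300.00       290.8774     1,163.5097
  5       300.00       288.6405     1,443.2023
  6       300.00       286.4207     1,718.5242
  7       300.00       284.2180     1,989.5261
  8    10,300.00     9,683.1079    77,464.8630
  Σ                 11,719.4926    85,547.5205
P = 11,719.4926; Macaulay duration = 85,547.5205 / 11,719.4926 = 7.29959 half-year periods = 3.64980 years.
Modified duration = D_Mac / (1 + y) = 3.64980 / 1.00775 = 3.62173 years.

3.62 years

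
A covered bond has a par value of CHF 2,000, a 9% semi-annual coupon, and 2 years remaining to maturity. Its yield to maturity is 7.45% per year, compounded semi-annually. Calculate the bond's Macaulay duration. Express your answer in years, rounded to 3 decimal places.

Periodic yield y = 0.03725. Discount each cash flow and weight by its period:
  t   CF        PV=CF/(1+0.03725)^t    t·PV
  1        90.00        86.7679        86.7679
  2        90.00        83.6519       167.3037
  3        90.00        80.6477       241.9432
  4     2,090.00     1,805.5624     7,222.2498
  Σ                  2,056.6299     7,718.2646
Price P = Σ PV = 2,056.6299.
Macaulay duration = Σ(t·PV) / P = 7,718.2646 / 2,056.6299 = 3.75287 half-year periods.
In years: 3.75287 / 2 = 1.87643 years.

1.876 years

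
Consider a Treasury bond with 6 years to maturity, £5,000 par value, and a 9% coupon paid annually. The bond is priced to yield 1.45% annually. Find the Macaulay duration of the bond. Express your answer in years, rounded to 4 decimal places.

Periodic yield y = 0.0145. Discount each cash flow and weight by its year:
  t   CF        PV=CF/(1+0.0145)^t    t·PV
  1       450.00       443.5683       443.5683
  2       450.00       437.2284       874.4569
  3       450.00       430.9792     1,292.9377
  4       450.00       424.8194     1,699.2775
  5       450.00       418.7475     2,093.7376
  6     5,450.00     4,999.0122    29,994.0730
  Σ                  7,154.3550    36,398.0510
Price P = Σ PV = 7,154.3550.
Macaulay duration = Σ(t·PV) / P = 36,398.0510 / 7,154.3550 = 5.08754 years.

5.0875 years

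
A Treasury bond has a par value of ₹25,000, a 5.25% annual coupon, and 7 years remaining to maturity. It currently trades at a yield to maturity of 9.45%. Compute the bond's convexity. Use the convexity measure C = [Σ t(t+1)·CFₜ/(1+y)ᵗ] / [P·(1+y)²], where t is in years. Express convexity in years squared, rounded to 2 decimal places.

With y = 0.0945:
  t   CF        PV=CF/(1+0.0945)^t    t·PV        t(t+1)·PV
  1     1,312.50     1,199.1777     1,199.1777       2,398.3554
  2     1,312.50     1,095.6398     2,191.2795       6,573.8385
  3     1,312.50     1,001.0413     3,003.1240      12,012.4961
  4     1,312.50       914.6106     3,658.4426      18,292.2128
  5     1,312.50       835.6424     4,178.2121      25,069.2729
  6     1,312.50       763.4924     4,580.9544      32,066.6807
  7    26,312.50    13,984.6548    97,892.5839     783,140.6710
  Σ                 19,794.2591   116,703.7742     879,553.5273
P = 19,794.2591.
Convexity = Σ t(t+1)·PV / [P·(1+y)²] = 879,553.5273 / (19,794.2591 × 1.197930) = 37.09296.

37.09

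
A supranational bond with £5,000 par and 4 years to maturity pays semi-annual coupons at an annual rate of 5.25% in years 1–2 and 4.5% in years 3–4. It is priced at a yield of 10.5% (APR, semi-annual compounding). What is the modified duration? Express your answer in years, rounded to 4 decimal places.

Periodic yield y = 0.0525. First find Macaulay duration:
  t   CF        PV=CF/(1+0.0525)^t    t·PV
  1       131.25       124.7031       124.7031
  2       131.25       118.4827       236.9655
  3       131.25       112.5727       337.7180
  4       131.25       106.9574       427.8297
  5       112.50        87.1048       435.5239
  6       112.50        82.7599       496.5593
  7       112.50        78.6317       550.4221
  8     5,112.50     3,395.1306    27,161.0448
  Σ                  4,106.3429    29,770.7664
P = 4,106.3429; Macaulay duration = 29,770.7664 / 4,106.3429 = 7.24995 half-year periods = 3.62497 years.
Modified duration = D_Mac / (1 + y) = 3.62497 / 1.0525 = 3.44416 years.

3.4442 years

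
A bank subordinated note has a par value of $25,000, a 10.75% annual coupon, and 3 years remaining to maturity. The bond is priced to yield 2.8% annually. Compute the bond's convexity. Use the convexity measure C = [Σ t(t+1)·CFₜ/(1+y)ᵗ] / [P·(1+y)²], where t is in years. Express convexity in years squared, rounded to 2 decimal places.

With y = 0.028:
  t   CF        PV=CF/(1+0.028)^t    t·PV        t(t+1)·PV
  1     2,687.50     2,614.2996     2,614.2996       5,228.5992
  2     2,687.50     2,543.0930     5,086.1860      15,258.5580
  3    27,687.50    25,486.1597    76,458.4790     305,833.9160
  Σ                 30,643.5523    84,158.9646     326,321.0733
P = 30,643.5523.
Convexity = Σ t(t+1)·PV / [P·(1+y)²] = 326,321.0733 / (30,643.5523 × 1.056784) = 10.07673.

10.08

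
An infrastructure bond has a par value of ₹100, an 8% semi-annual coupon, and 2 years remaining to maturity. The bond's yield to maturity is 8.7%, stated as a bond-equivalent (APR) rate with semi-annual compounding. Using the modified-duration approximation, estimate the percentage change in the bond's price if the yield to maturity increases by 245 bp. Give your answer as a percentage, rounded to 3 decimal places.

Periodic yield y = 0.0435. Modified duration first:
  t   CF        PV=CF/(1+0.0435)^t    t·PV
  1         4.00         3.8333         3.8333
  2         4.00         3.6735         7.3469
  3         4.00         3.5203        10.5610
  4       104.00        87.7129       350.8516
  Σ                     98.7399       372.5928
P = 98.7399; D_Mac = 3.77348 half-year periods = 1.88674 yrs; D_mod = 1.88674/(1+0.0435) = 1.80809 yrs.
ΔP/P ≈ -D_mod · Δy = -1.80809 × (+0.0245) = -0.044298 = -4.4298%.

-4.430%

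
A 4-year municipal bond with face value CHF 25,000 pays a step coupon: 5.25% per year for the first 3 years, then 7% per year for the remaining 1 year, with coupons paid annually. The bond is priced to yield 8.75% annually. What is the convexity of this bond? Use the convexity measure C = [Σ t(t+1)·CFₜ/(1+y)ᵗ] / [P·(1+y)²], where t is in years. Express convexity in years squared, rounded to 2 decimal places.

15.20

With y = 0.0875:
  t   CF        PV=CF/(1+0.0875)^t    t·PV        t(t+1)·PV
  1     1,312.50     1,206.8966     1,206.8966       2,413.7931
  2     1,312.50     1,109.7899     2,219.5799       6,658.7396
  3     1,312.50     1,020.4965     3,061.4895      12,245.9579
  4    26,750.00    19,125.2325    76,500.9301     382,504.6504
  Σ                 22,462.4155    82,988.8960     403,823.1409
P = 22,462.4155.
Convexity = Σ t(t+1)·PV / [P·(1+y)²] = 403,823.1409 / (22,462.4155 × 1.182656) = 15.20114.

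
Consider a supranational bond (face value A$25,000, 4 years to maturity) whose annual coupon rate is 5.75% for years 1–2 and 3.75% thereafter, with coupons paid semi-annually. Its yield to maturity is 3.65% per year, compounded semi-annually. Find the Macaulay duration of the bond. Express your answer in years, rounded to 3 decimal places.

3.660 years

Periodic yield y = 0.01825. Discount each cash flow and weight by its period:
  t   CF        PV=CF/(1+0.01825)^t    t·PV
  1       718.75       705.8679       705.8679
  2       718.75       693.2167     1,386.4334
  3       718.75       680.7922     2,042.3767
  4       718.75       668.5905     2,674.3619
  5       468.75       428.2222     2,141.1110
  6       468.75       420.5472     2,523.2833
  7       468.75       413.0098     2,891.0686
  8    25,468.75    22,038.0052   176,304.0413
  Σ                 26,048.2517   190,668.5441
Price P = Σ PV = 26,048.2517.
Macaulay duration = Σ(t·PV) / P = 190,668.5441 / 26,048.2517 = 7.31982 half-year periods.
In years: 7.31982 / 2 = 3.65991 years.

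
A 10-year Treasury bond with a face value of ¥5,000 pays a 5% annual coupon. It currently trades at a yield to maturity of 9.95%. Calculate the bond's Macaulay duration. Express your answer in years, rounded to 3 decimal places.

Periodic yield y = 0.0995. Discount each cash flow and weight by its year:
  t   CF        PV=CF/(1+0.0995)^t    t·PV
  1       250.00       227.3761       227.3761
  2       250.00       206.7995       413.5991
  3       250.00       188.0851       564.2552
  4       250.00       171.0642       684.2567
  5       250.00       155.5836       777.9180
  6       250.00       141.5040       849.0238
  7       250.00       128.6985       900.8893
  8       250.00       117.0518       936.4145
  9       250.00       106.4591       958.1322
  10    5,250.00     2,033.3258    20,333.2578
  Σ                  3,475.9476    26,645.1225
Price P = Σ PV = 3,475.9476.
Macaulay duration = Σ(t·PV) / P = 26,645.1225 / 3,475.9476 = 7.66557 years.

7.666 years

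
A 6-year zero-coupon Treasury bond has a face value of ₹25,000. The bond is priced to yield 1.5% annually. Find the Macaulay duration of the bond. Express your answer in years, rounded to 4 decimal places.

6.0000 years

A zero-coupon bond has a single cash flow at maturity, so its Macaulay duration equals its maturity: 6 years.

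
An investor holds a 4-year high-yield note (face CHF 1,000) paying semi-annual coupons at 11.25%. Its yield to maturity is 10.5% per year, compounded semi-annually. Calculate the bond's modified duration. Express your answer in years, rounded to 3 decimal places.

Periodic yield y = 0.0525. First find Macaulay duration:
  t   CF        PV=CF/(1+0.0525)^t    t·PV
  1        56.25        53.4442        53.4442
  2        56.25        50.7783       101.5566
  3        56.25        48.2454       144.7363
  4        56.25        45.8389       183.3556
  5        56.25        43.5524       217.7620
  6        56.25        41.3799       248.2797
  7        56.25        39.3159       275.2110
  8     1,056.25       701.4390     5,611.5117
  Σ                  1,023.9940     6,835.8570
P = 1,023.9940; Macaulay duration = 6,835.8570 / 1,023.9940 = 6.67568 half-year periods = 3.33784 years.
Modified duration = D_Mac / (1 + y) = 3.33784 / 1.0525 = 3.17134 years.

3.171 years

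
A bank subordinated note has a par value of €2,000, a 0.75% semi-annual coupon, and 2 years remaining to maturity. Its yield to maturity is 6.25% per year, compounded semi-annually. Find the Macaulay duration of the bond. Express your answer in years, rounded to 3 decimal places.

Periodic yield y = 0.03125. Discount each cash flow and weight by its period:
  t   CF        PV=CF/(1+0.03125)^t    t·PV
  1         7.50         7.2727         7.2727
  2         7.50         7.0523        14.1047
  3         7.50         6.8386        20.5159
  4     2,007.50     1,775.0055     7,100.0221
  Σ                  1,796.1692     7,141.9154
Price P = Σ PV = 1,796.1692.
Macaulay duration = Σ(t·PV) / P = 7,141.9154 / 1,796.1692 = 3.97619 half-year periods.
In years: 3.97619 / 2 = 1.98810 years.

1.988 years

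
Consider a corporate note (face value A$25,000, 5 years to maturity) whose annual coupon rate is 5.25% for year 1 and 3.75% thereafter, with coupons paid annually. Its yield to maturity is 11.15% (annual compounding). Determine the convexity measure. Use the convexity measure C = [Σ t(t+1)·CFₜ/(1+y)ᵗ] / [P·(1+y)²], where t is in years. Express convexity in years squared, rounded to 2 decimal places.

With y = 0.1115:
  t   CF        PV=CF/(1+0.1115)^t    t·PV        t(t+1)·PV
  1     1,312.50     1,180.8367     1,180.8367       2,361.6734
  2       937.50       758.8437     1,517.6874       4,553.0623
  3       937.50       682.7204     2,048.1612       8,192.6447
  4       937.50       614.2334     2,456.9335      12,284.6674
  5    25,937.50    15,289.0598    76,445.2989     458,671.7935
  Σ                 18,525.6940    83,648.9177     486,063.8414
P = 18,525.6940.
Convexity = Σ t(t+1)·PV / [P·(1+y)²] = 486,063.8414 / (18,525.6940 × 1.235432) = 21.23733.

21.24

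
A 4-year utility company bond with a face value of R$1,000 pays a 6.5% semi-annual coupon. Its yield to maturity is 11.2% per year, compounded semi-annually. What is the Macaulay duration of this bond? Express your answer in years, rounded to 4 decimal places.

3.5444 years

Periodic yield y = 0.056. Discount each cash flow and weight by its period:
  t   CF        PV=CF/(1+0.056)^t    t·PV
  1        32.50        30.7765        30.7765
  2        32.50        29.1444        58.2889
  3        32.50        27.5989        82.7967
  4        32.50        26.1353       104.5412
  5        32.50        24.7493       123.7467
  6        32.50        23.4369       140.6213
  7        32.50        22.1940       155.3581
  8     1,032.50       667.6959     5,341.5673
  Σ                    851.7313     6,037.6967
Price P = Σ PV = 851.7313.
Macaulay duration = Σ(t·PV) / P = 6,037.6967 / 851.7313 = 7.08873 half-year periods.
In years: 7.08873 / 2 = 3.54437 years.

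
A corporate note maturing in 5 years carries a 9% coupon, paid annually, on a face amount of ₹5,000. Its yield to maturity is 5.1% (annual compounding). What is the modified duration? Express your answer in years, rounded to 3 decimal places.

Periodic yield y = 0.051. First find Macaulay duration:
  t   CF        PV=CF/(1+0.051)^t    t·PV
  1       450.00       428.1637       428.1637
  2       450.00       407.3869       814.7738
  3       450.00       387.6184     1,162.8551
  4       450.00       368.8091     1,475.2365
  5     5,450.00     4,249.9412    21,249.7060
  Σ                  5,841.9193    25,130.7352
P = 5,841.9193; Macaulay duration = 25,130.7352 / 5,841.9193 = 4.30179 years.
Modified duration = D_Mac / (1 + y) = 4.30179 / 1.051 = 4.09305 years.

4.093 years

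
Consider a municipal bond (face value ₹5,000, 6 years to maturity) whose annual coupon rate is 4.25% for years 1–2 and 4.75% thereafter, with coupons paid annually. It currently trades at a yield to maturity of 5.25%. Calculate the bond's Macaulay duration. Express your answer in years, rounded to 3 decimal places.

Periodic yield y = 0.0525. Discount each cash flow and weight by its year:
  t   CF        PV=CF/(1+0.0525)^t    t·PV
  1       212.50       201.9002       201.9002
  2       212.50       191.8292       383.6584
  3       237.50       203.7029       611.1088
  4       237.50       193.5420       774.1679
  5       237.50       183.8879       919.4394
  6     5,237.50     3,852.9326    23,117.5954
  Σ                  4,827.7948    26,007.8702
Price P = Σ PV = 4,827.7948.
Macaulay duration = Σ(t·PV) / P = 26,007.8702 / 4,827.7948 = 5.38711 years.

5.387 years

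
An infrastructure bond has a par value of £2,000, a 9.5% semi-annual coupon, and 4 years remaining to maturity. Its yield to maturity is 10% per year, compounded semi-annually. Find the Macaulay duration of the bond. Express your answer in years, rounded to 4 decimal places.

3.4141 years

Periodic yield y = 0.05. Discount each cash flow and weight by its period:
  t   CF        PV=CF/(1+0.05)^t    t·PV
  1        95.00        90.4762        90.4762
  2        95.00        86.1678       172.3356
  3        95.00        82.0646       246.1937
  4        95.00        78.1567       312.6269
  5        95.00        74.4350       372.1749
  6        95.00        70.8905       425.3428
  7        95.00        67.5147       472.6031
  8     2,095.00     1,417.9785    11,343.8277
  Σ                  1,967.6839    13,435.5809
Price P = Σ PV = 1,967.6839.
Macaulay duration = Σ(t·PV) / P = 13,435.5809 / 1,967.6839 = 6.82812 half-year periods.
In years: 6.82812 / 2 = 3.41406 years.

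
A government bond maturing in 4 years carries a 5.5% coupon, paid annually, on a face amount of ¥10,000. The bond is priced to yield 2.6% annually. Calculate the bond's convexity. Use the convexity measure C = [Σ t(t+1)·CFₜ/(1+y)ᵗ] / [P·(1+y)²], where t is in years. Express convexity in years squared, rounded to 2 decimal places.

17.20

With y = 0.026:
  t   CF        PV=CF/(1+0.026)^t    t·PV        t(t+1)·PV
  1       550.00       536.0624       536.0624       1,072.1248
  2       550.00       522.4780     1,044.9559       3,134.8677
  3       550.00       509.2378     1,527.7133       6,110.8532
  4    10,550.00     9,520.5714    38,082.2858     190,411.4289
  Σ                 11,088.3495    41,191.0174     200,729.2746
P = 11,088.3495.
Convexity = Σ t(t+1)·PV / [P·(1+y)²] = 200,729.2746 / (11,088.3495 × 1.052676) = 17.19686.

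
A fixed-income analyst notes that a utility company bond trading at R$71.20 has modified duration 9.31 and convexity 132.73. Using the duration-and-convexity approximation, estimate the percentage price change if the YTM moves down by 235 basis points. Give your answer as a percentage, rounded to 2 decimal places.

+25.54%

Duration effect: -D_mod·Δy = -9.31 × (-0.0235) = +0.218785
Convexity effect: ½·C·(Δy)² = 0.5 × 132.73 × (-0.0235)² = +0.03665007125
ΔP/P ≈ +0.218785 + 0.03665007125 = +0.25543507125
= +25.543507125%.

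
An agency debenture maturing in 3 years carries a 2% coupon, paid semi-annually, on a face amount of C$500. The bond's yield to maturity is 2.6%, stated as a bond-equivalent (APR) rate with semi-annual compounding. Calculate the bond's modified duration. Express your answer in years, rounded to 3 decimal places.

2.888 years

Periodic yield y = 0.013. First find Macaulay duration:
  t   CF        PV=CF/(1+0.013)^t    t·PV
  1         5.00         4.9358         4.9358
  2         5.00         4.8725         9.7450
  3         5.00         4.8100        14.4299
  4         5.00         4.7482        18.9929
  5         5.00         4.6873        23.4365
  6       505.00       467.3419     2,804.0513
  Σ                    491.3957     2,875.5915
P = 491.3957; Macaulay duration = 2,875.5915 / 491.3957 = 5.85189 half-year periods = 2.92594 years.
Modified duration = D_Mac / (1 + y) = 2.92594 / 1.013 = 2.88839 years.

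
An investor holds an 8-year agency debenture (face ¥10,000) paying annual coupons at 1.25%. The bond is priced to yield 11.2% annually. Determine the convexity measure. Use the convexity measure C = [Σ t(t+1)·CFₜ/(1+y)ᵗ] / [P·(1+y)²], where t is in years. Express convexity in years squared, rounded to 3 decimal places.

53.247

With y = 0.112:
  t   CF        PV=CF/(1+0.112)^t    t·PV        t(t+1)·PV
  1       125.00       112.4101       112.4101         224.8201
  2       125.00       101.0882       202.1764         606.5292
  3       125.00        90.9066       272.7199       1,090.8798
  4       125.00        81.7506       327.0023       1,635.0117
  5       125.00        73.5167       367.5836       2,205.5014
  6       125.00        66.1122       396.6729       2,776.7104
  7       125.00        59.4534       416.1736       3,329.3889
  8    10,125.00     4,330.6864    34,645.4910     311,809.4192
  Σ                  4,915.9241    36,740.2299     323,678.2607
P = 4,915.9241.
Convexity = Σ t(t+1)·PV / [P·(1+y)²] = 323,678.2607 / (4,915.9241 × 1.236544) = 53.24745.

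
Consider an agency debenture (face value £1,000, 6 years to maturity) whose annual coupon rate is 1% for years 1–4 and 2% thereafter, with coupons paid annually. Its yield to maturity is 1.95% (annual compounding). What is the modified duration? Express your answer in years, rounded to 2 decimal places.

Periodic yield y = 0.0195. First find Macaulay duration:
  t   CF        PV=CF/(1+0.0195)^t    t·PV
  1        10.00         9.8087         9.8087
  2        10.00         9.6211        19.2422
  3        10.00         9.4371        28.3113
  4        10.00         9.2566        37.0264
  5        20.00        18.1591        90.7954
  6     1,020.00       908.3993     5,450.3958
  Σ                    964.6819     5,635.5798
P = 964.6819; Macaulay duration = 5,635.5798 / 964.6819 = 5.84190 years.
Modified duration = D_Mac / (1 + y) = 5.84190 / 1.0195 = 5.73017 years.

5.73 years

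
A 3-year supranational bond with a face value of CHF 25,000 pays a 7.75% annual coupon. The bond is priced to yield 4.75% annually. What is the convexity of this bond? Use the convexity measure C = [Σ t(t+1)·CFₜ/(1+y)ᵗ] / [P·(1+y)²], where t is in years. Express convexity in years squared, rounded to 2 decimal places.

With y = 0.0475:
  t   CF        PV=CF/(1+0.0475)^t    t·PV        t(t+1)·PV
  1     1,937.50     1,849.6420     1,849.6420       3,699.2840
  2     1,937.50     1,765.7680     3,531.5360      10,594.6081
  3    26,937.50    23,436.6316    70,309.8947     281,239.5787
  Σ                 27,052.0416    75,691.0727     295,533.4708
P = 27,052.0416.
Convexity = Σ t(t+1)·PV / [P·(1+y)²] = 295,533.4708 / (27,052.0416 × 1.097256) = 9.95631.

9.96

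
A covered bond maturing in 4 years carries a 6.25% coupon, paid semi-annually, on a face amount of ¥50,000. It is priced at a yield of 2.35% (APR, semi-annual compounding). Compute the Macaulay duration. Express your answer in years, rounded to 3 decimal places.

3.632 years

Periodic yield y = 0.01175. Discount each cash flow and weight by its period:
  t   CF        PV=CF/(1+0.01175)^t    t·PV
  1     1,562.50     1,544.3538     1,544.3538
  2     1,562.50     1,526.4184     3,052.8369
  3     1,562.50     1,508.6913     4,526.0739
  4     1,562.50     1,491.1701     5,964.6802
  5     1,562.50     1,473.8523     7,369.2615
  6     1,562.50     1,456.7356     8,740.4139
  7     1,562.50     1,439.8178    10,078.7245
  8    51,562.50    46,962.1814   375,697.4509
  Σ                 57,403.2207   416,973.7956
Price P = Σ PV = 57,403.2207.
Macaulay duration = Σ(t·PV) / P = 416,973.7956 / 57,403.2207 = 7.26394 half-year periods.
In years: 7.26394 / 2 = 3.63197 years.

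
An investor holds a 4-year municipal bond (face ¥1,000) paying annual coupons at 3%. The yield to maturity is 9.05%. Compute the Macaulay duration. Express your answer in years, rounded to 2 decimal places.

Periodic yield y = 0.0905. Discount each cash flow and weight by its year:
  t   CF        PV=CF/(1+0.0905)^t    t·PV
  1        30.00        27.5103        27.5103
  2        30.00        25.2273        50.4545
  3        30.00        23.1337        69.4010
  4     1,030.00       728.3406     2,913.3626
  Σ                    804.2119     3,060.7284
Price P = Σ PV = 804.2119.
Macaulay duration = Σ(t·PV) / P = 3,060.7284 / 804.2119 = 3.80587 years.

3.81 years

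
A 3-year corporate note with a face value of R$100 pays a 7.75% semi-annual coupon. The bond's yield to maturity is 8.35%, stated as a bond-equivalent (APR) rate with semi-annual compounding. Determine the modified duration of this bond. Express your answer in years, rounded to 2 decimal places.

2.62 years

Periodic yield y = 0.04175. First find Macaulay duration:
  t   CF        PV=CF/(1+0.04175)^t    t·PV
  1        3.875         3.7197         3.7197
  2        3.875         3.5706         7.1413
  3        3.875         3.4275        10.2826
  4        3.875         3.2902        13.1607
  5        3.875         3.1583        15.7915
  6      103.875        81.2699       487.6197
  Σ                     98.4363       537.7154
P = 98.4363; Macaulay duration = 537.7154 / 98.4363 = 5.46257 half-year periods = 2.73129 years.
Modified duration = D_Mac / (1 + y) = 2.73129 / 1.04175 = 2.62183 years.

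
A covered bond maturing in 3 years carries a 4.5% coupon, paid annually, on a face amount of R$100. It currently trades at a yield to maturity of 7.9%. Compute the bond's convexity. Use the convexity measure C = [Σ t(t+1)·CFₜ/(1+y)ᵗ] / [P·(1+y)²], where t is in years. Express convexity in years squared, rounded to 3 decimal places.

With y = 0.079:
  t   CF        PV=CF/(1+0.079)^t    t·PV        t(t+1)·PV
  1         4.50         4.1705         4.1705           8.3411
  2         4.50         3.8652         7.7304          23.1911
  3       104.50        83.1863       249.5590         998.2359
  Σ                     91.2220       261.4599       1,029.7681
P = 91.2220.
Convexity = Σ t(t+1)·PV / [P·(1+y)²] = 1,029.7681 / (91.2220 × 1.164241) = 9.69609.

9.696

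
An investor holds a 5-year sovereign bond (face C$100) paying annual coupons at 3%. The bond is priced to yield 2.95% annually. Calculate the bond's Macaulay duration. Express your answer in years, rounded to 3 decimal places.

4.717 years

Periodic yield y = 0.0295. Discount each cash flow and weight by its year:
  t   CF        PV=CF/(1+0.0295)^t    t·PV
  1         3.00         2.9140         2.9140
  2         3.00         2.8305         5.6611
  3         3.00         2.7494         8.2483
  4         3.00         2.6706        10.6826
  5       103.00        89.0647       445.3234
  Σ                    100.2293       472.8293
Price P = Σ PV = 100.2293.
Macaulay duration = Σ(t·PV) / P = 472.8293 / 100.2293 = 4.71748 years.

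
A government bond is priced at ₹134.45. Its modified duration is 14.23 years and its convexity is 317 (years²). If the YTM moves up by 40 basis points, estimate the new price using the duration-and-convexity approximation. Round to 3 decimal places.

Duration effect: -D_mod·Δy = -14.23 × (+0.004) = -0.056920
Convexity effect: ½·C·(Δy)² = 0.5 × 317 × (0.004)² = +0.0025360
ΔP/P ≈ -0.056920 + 0.0025360 = -0.054384
New price ≈ 134.45 × (1 - 0.054384) = 127.1380712.

₹127.138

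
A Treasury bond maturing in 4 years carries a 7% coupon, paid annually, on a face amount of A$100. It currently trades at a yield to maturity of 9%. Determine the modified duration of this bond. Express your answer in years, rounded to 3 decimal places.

3.312 years

Periodic yield y = 0.09. First find Macaulay duration:
  t   CF        PV=CF/(1+0.09)^t    t·PV
  1         7.00         6.4220         6.4220
  2         7.00         5.8918        11.7835
  3         7.00         5.4053        16.2159
  4       107.00        75.8015       303.2060
  Σ                     93.5206       337.6274
P = 93.5206; Macaulay duration = 337.6274 / 93.5206 = 3.61019 years.
Modified duration = D_Mac / (1 + y) = 3.61019 / 1.09 = 3.31210 years.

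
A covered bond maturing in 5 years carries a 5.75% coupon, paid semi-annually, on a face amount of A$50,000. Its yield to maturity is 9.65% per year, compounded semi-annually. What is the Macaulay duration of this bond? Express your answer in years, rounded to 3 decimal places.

4.355 years

Periodic yield y = 0.04825. Discount each cash flow and weight by its period:
  t   CF        PV=CF/(1+0.04825)^t    t·PV
  1     1,437.50     1,371.3332     1,371.3332
  2     1,437.50     1,308.2119     2,616.4239
  3     1,437.50     1,247.9961     3,743.9884
  4     1,437.50     1,190.5520     4,762.2080
  5     1,437.50     1,135.7520     5,678.7598
  6     1,437.50     1,083.4743     6,500.8460
  7     1,437.50     1,033.6030     7,235.2209
  8     1,437.50       986.0272     7,888.2174
  9     1,437.50       940.6412     8,465.7711
  10   51,437.50    32,109.3225   321,093.2247
  Σ                 42,406.9134   369,355.9935
Price P = Σ PV = 42,406.9134.
Macaulay duration = Σ(t·PV) / P = 369,355.9935 / 42,406.9134 = 8.70981 half-year periods.
In years: 8.70981 / 2 = 4.35490 years.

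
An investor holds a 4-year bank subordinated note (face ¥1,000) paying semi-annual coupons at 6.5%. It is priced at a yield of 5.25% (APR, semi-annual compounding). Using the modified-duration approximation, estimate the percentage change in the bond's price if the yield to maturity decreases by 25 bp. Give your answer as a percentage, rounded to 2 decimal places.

Periodic yield y = 0.02625. Modified duration first:
  t   CF        PV=CF/(1+0.02625)^t    t·PV
  1        32.50        31.6687        31.6687
  2        32.50        30.8587        61.7173
  3        32.50        30.0693        90.2080
  4        32.50        29.3002       117.2008
  5        32.50        28.5507       142.7537
  6        32.50        27.8205       166.9228
  7        32.50        27.1089       189.7620
  8     1,032.50       839.1985     6,713.5880
  Σ                  1,044.5755     7,513.8214
P = 1,044.5755; D_Mac = 7.19318 half-year periods = 3.59659 yrs; D_mod = 3.59659/(1+0.02625) = 3.50460 yrs.
ΔP/P ≈ -D_mod · Δy = -3.50460 × (-0.0025) = +0.008761 = +0.8761%.

+0.88%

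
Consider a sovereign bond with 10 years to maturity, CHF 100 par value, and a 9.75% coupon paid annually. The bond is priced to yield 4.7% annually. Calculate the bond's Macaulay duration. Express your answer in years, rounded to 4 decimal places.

Periodic yield y = 0.047. Discount each cash flow and weight by its year:
  t   CF        PV=CF/(1+0.047)^t    t·PV
  1         9.75         9.3123         9.3123
  2         9.75         8.8943        17.7886
  3         9.75         8.4950        25.4851
  4         9.75         8.1137        32.4547
  5         9.75         7.7495        38.7473
  6         9.75         7.4016        44.4095
  7         9.75         7.0693        49.4853
  8         9.75         6.7520        54.0158
  9         9.75         6.4489        58.0399
  10      109.75        69.3326       693.3264
  Σ                    139.5692     1,023.0649
Price P = Σ PV = 139.5692.
Macaulay duration = Σ(t·PV) / P = 1,023.0649 / 139.5692 = 7.33016 years.

7.3302 years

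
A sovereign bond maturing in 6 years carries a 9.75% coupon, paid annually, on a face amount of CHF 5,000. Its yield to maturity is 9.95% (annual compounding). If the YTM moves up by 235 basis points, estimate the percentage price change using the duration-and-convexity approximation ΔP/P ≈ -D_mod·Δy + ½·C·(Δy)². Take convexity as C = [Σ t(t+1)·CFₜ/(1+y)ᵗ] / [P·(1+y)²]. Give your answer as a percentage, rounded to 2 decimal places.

-9.57%

With y = 0.0995:
  t   CF        PV=CF/(1+0.0995)^t    t·PV        t(t+1)·PV
  1       487.50       443.3834       443.3834         886.7667
  2       487.50       403.2591       806.5182       2,419.5545
  3       487.50       366.7659     1,100.2976       4,401.1905
  4       487.50       333.5751     1,334.3006       6,671.5029
  5       487.50       303.3880     1,516.9402       9,101.6411
  6     5,487.50     3,106.0120    18,636.0721     130,452.5045
  Σ                  4,956.3835    23,837.5120     153,933.1602
P = 4,956.3835; D_Mac = 4.80946 yrs; D_mod = 4.37422 yrs; C = 25.69075.
Duration effect: -4.37422 × (+0.0235) = -0.102794
Convexity effect: 0.5 × 25.69075 × (0.0235)² = +0.0070939
ΔP/P ≈ -0.102794 + 0.0070939 = -0.095700 = -9.5700%.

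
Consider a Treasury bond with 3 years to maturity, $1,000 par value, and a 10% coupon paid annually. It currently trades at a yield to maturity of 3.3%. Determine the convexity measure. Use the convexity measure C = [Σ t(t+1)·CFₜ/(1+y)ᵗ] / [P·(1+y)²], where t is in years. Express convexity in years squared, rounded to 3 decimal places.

With y = 0.033:
  t   CF        PV=CF/(1+0.033)^t    t·PV        t(t+1)·PV
  1       100.00        96.8054        96.8054         193.6108
  2       100.00        93.7129       187.4258         562.2774
  3     1,100.00       997.9108     2,993.7324      11,974.9295
  Σ                  1,188.4291     3,277.9636      12,730.8178
P = 1,188.4291.
Convexity = Σ t(t+1)·PV / [P·(1+y)²] = 12,730.8178 / (1,188.4291 × 1.067089) = 10.03881.

10.039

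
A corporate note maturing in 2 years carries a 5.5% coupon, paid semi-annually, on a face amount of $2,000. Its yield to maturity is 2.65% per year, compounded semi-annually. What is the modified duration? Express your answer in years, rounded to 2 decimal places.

Periodic yield y = 0.01325. First find Macaulay duration:
  t   CF        PV=CF/(1+0.01325)^t    t·PV
  1        55.00        54.2808        54.2808
  2        55.00        53.5710       107.1419
  3        55.00        52.8704       158.6113
  4     2,055.00     1,949.5994     7,798.3975
  Σ                  2,110.3215     8,118.4315
P = 2,110.3215; Macaulay duration = 8,118.4315 / 2,110.3215 = 3.84701 half-year periods = 1.92351 years.
Modified duration = D_Mac / (1 + y) = 1.92351 / 1.01325 = 1.89835 years.

1.90 years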